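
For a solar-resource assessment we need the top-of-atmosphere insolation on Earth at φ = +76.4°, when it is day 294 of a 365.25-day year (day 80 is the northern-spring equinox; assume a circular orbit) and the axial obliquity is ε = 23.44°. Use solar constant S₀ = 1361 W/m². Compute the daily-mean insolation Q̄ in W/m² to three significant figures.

Q̄ ≈ 4.79 W/m²

Solar longitude: λ_s = 360° × (294 − 80)/365.25 = 210.924°.
sin δ = sin 23.44° × sin 210.924° = -0.20442, so δ = -11.796°.
cos H₀ = −tan(+76.4°) tan(-11.796°) = 0.8632, H₀ = 0.5292 rad.
Bracket: H₀ sin φ sin δ + cos φ cos δ sin H₀ = 0.5292×0.97196×-0.20442 + 0.23514×0.97888×0.50483 = -0.105146 + 0.116199 = 0.011053.
Q̄ = (S₀/π) × [bracket] = (1361/π) × 0.011053 = 4.788 W/m².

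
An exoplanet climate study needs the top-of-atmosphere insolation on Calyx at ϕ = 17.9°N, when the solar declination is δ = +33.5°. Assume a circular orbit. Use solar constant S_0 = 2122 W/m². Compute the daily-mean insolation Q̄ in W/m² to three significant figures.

Q̄ ≈ 728 W/m²

cos h₀ = −tan(+17.9°) tan(+33.500°) = -0.2138, h₀ = 1.7862 rad.
Bracket: h₀ sin ϕ sin δ + cos ϕ cos δ sin h₀ = 1.7862×0.30736×0.55194 + 0.95159×0.83389×0.97688 = 0.303019 + 0.775175 = 1.078194.
Q̄ = (S_0/π) × [bracket] = (2122/π) × 1.078194 = 728.3 W/m².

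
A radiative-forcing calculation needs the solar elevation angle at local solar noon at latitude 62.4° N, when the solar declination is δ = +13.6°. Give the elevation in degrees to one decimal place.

41.2°

At local noon the hour angle is zero, so the zenith angle equals |φ − δ| = |+62.4° − (+13.600°)| = 48.800°.
Elevation = 90° − 48.800° = 41.2°.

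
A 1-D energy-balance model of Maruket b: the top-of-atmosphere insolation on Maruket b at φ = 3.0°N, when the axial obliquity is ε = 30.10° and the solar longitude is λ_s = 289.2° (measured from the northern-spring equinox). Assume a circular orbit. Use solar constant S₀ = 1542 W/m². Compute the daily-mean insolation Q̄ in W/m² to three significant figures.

Solar declination: sin δ = sin ε · sin λ_s = sin 30.10° × sin 289.2° = -0.47361, so δ = -28.269°.
cos H₀ = −tan(+3.0°) tan(-28.269°) = 0.0282, H₀ = 1.5426 rad.
Bracket: H₀ sin φ sin δ + cos φ cos δ sin H₀ = 1.5426×0.05234×-0.47361 + 0.99863×0.88073×0.99960 = -0.038239 + 0.879172 = 0.840933.
Q̄ = (S₀/π) × [bracket] = (1542/π) × 0.840933 = 412.8 W/m².

Q̄ ≈ 413 W/m²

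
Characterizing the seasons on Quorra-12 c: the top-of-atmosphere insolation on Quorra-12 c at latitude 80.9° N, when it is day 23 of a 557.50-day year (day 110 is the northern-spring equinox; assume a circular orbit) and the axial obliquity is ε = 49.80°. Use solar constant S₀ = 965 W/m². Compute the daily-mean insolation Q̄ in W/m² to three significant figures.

Q̄ ≈ 0.00 W/m²

Solar longitude: λ_s = 360° × (23 − 110)/557.50 = -56.179°, i.e. -56.179° + 360° = 303.821°.
sin δ = sin 49.80° × sin 303.821° = -0.63455, so δ = -39.387°.
cos H₀ = −tan(+80.9°) tan(-39.387°) = 5.1258 ≥ 1 ⇒ polar night, H₀ = 0 and Q̄ = 0.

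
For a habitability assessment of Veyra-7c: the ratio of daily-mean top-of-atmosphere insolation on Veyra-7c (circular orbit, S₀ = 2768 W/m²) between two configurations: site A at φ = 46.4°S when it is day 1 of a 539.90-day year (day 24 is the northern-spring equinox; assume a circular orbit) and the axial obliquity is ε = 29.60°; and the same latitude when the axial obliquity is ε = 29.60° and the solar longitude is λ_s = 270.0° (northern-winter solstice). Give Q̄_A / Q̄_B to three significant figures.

— Configuration A (φ=-46.4°):
Solar longitude: λ_s = 360° × (1 − 24)/539.90 = -15.336°, i.e. -15.336° + 360° = 344.664°.
sin δ = sin 29.60° × sin 344.664° = -0.13064, so δ = -7.507°.
cos H₀ = −tan(-46.4°) tan(-7.507°) = -0.1384, H₀ = 1.7096 rad.
Bracket: H₀ sin φ sin δ + cos φ cos δ sin H₀ = 1.7096×-0.72417×-0.13064 + 0.68962×0.99143×0.99038 = 0.161738 + 0.677133 = 0.838871.
Q̄ = (S₀/π) × [bracket] = (2768/π) × 0.838871 = 739.11 W/m².
— Configuration B (φ=-46.4°):
Solar declination: sin δ = sin ε · sin λ_s = sin 29.60° × sin 270.0° = -0.49394, so δ = -29.600°.
cos H₀ = −tan(-46.4°) tan(-29.600°) = -0.5965, H₀ = 2.2100 rad.
Bracket: H₀ sin φ sin δ + cos φ cos δ sin H₀ = 2.2100×-0.72417×-0.49394 + 0.68962×0.86949×0.80258 = 0.790509 + 0.481241 = 1.271750.
Q̄ = (S₀/π) × [bracket] = (2768/π) × 1.271750 = 1120.5 W/m².
Ratio Q̄_A / Q̄_B = 739.11 / 1120.5 = 0.6596.

Q̄_A / Q̄_B ≈ 0.660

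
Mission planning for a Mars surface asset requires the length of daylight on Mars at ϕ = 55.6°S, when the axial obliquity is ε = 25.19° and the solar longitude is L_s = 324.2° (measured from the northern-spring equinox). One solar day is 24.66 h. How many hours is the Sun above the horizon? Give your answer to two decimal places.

Solar declination: sin δ = sin ε · sin L_s = sin 25.19° × sin 324.2° = -0.24897, so δ = -14.417°.
cos h₀ = −tan ϕ · tan δ = −tan(-55.6°) × tan(-14.417°) = -0.3754, so h₀ = 1.9557 rad = 112.05°.
Daylight = 2h₀/(2π) × 24.66 h = (1.9557/π) × 24.66 = 15.35 h.

15.35 h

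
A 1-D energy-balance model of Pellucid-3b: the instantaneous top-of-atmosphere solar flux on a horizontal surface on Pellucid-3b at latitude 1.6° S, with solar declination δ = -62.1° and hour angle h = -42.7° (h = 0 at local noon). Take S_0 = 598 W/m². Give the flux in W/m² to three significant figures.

cos θ_z = sin ϕ sin δ + cos ϕ cos δ cos h = 0.024676 + 0.343754 = 0.368430.
Flux = S_0 · cos θ_z = 598 × 0.368430 = 220.3 W/m².

220 W/m²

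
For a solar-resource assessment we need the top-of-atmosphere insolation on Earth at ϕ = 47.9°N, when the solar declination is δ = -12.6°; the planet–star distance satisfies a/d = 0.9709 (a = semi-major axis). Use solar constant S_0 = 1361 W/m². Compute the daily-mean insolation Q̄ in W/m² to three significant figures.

cos h₀ = −tan(+47.9°) tan(-12.600°) = 0.2474, h₀ = 1.3208 rad.
Bracket: h₀ sin ϕ sin δ + cos ϕ cos δ sin h₀ = 1.3208×0.74198×-0.21814 + 0.67043×0.97592×0.96892 = -0.213779 + 0.633951 = 0.420172.
Inverse-square distance factor (a/d)² = 0.9709² = 0.942647.
Q̄ = (S_0/π) × 0.942647 × [bracket] = (1361/π) × 0.942647 × 0.420172 = 171.6 W/m².

Q̄ ≈ 172 W/m²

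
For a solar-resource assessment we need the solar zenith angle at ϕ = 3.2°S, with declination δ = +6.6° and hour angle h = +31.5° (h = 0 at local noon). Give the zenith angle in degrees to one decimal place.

cos θ_z = sin ϕ sin δ + cos ϕ cos δ cos h = -0.006416 + 0.845669 = 0.839253.
θ_z = arccos(0.839253) = 32.9°.

θ_z = 32.9°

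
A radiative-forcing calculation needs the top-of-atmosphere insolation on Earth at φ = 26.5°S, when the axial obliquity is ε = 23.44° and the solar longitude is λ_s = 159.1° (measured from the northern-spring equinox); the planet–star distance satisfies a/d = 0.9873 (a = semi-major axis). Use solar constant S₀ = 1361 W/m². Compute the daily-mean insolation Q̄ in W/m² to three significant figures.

Q̄ ≈ 333 W/m²

Solar declination: sin δ = sin ε · sin λ_s = sin 23.44° × sin 159.1° = 0.14191, so δ = +8.158°.
cos H₀ = −tan(-26.5°) tan(+8.158°) = 0.0715, H₀ = 1.4993 rad.
Bracket: H₀ sin φ sin δ + cos φ cos δ sin H₀ = 1.4993×-0.44620×0.14191 + 0.89493×0.98988×0.99744 = -0.094936 + 0.883605 = 0.788669.
Inverse-square distance factor (a/d)² = 0.9873² = 0.974761.
Q̄ = (S₀/π) × 0.974761 × [bracket] = (1361/π) × 0.974761 × 0.788669 = 333.0 W/m².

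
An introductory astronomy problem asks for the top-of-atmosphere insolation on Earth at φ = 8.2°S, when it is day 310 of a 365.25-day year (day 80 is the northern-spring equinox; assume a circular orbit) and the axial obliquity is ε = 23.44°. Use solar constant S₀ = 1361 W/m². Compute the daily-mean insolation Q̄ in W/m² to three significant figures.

Solar longitude: λ_s = 360° × (310 − 80)/365.25 = 226.694°.
sin δ = sin 23.44° × sin 226.694° = -0.28947, so δ = -16.826°.
cos H₀ = −tan(-8.2°) tan(-16.826°) = -0.0436, H₀ = 1.6144 rad.
Bracket: H₀ sin φ sin δ + cos φ cos δ sin H₀ = 1.6144×-0.14263×-0.28947 + 0.98978×0.95719×0.99905 = 0.066654 + 0.946507 = 1.013161.
Q̄ = (S₀/π) × [bracket] = (1361/π) × 1.013161 = 438.9 W/m².

Q̄ ≈ 439 W/m²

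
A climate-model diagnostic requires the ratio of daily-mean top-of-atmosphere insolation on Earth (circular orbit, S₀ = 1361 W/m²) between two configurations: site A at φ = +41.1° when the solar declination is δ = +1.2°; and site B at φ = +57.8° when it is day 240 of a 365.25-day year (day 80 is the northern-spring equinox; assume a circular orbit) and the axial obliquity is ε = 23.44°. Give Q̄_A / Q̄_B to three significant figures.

Q̄_A / Q̄_B ≈ 1.04

— Configuration A (φ=+41.1°):
cos H₀ = −tan(+41.1°) tan(+1.200°) = -0.0183, H₀ = 1.5891 rad.
Bracket: H₀ sin φ sin δ + cos φ cos δ sin H₀ = 1.5891×0.65738×0.02094 + 0.75356×0.99978×0.99983 = 0.021875 + 0.753266 = 0.775141.
Q̄ = (S₀/π) × [bracket] = (1361/π) × 0.775141 = 335.81 W/m².
— Configuration B (φ=+57.8°):
Solar longitude: λ_s = 360° × (240 − 80)/365.25 = 157.700°.
sin δ = sin 23.44° × sin 157.700° = 0.15094, so δ = +8.682°.
cos H₀ = −tan(+57.8°) tan(+8.682°) = -0.2425, H₀ = 1.8157 rad.
Bracket: H₀ sin φ sin δ + cos φ cos δ sin H₀ = 1.8157×0.84619×0.15094 + 0.53288×0.98854×0.97016 = 0.231908 + 0.511054 = 0.742962.
Q̄ = (S₀/π) × [bracket] = (1361/π) × 0.742962 = 321.87 W/m².
Ratio Q̄_A / Q̄_B = 335.81 / 321.87 = 1.043.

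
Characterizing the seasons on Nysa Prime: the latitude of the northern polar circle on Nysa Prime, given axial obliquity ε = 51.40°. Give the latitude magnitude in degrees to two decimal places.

38.60°

The polar circle is the lowest latitude that experiences at least one full rotation of continuous daylight at the northern-summer solstice; it lies at |φ| = 90° − ε = 90° − 51.40° = 38.60°.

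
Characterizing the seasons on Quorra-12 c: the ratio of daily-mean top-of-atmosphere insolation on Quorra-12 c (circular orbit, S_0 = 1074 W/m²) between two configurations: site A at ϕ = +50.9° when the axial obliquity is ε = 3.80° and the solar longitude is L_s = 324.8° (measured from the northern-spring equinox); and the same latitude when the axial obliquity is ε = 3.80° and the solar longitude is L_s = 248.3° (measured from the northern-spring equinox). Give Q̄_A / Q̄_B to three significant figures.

Q̄_A / Q̄_B ≈ 1.05

— Configuration A (ϕ=+50.9°):
Solar declination: sin δ = sin ε · sin L_s = sin 3.80° × sin 324.8° = -0.03820, so δ = -2.189°.
cos h₀ = −tan(+50.9°) tan(-2.189°) = 0.0470, h₀ = 1.5237 rad.
Bracket: h₀ sin ϕ sin δ + cos ϕ cos δ sin h₀ = 1.5237×0.77605×-0.03820 + 0.63068×0.99927×0.99889 = -0.045170 + 0.629520 = 0.584350.
Q̄ = (S_0/π) × [bracket] = (1074/π) × 0.584350 = 199.77 W/m².
— Configuration B (ϕ=+50.9°):
Solar declination: sin δ = sin ε · sin L_s = sin 3.80° × sin 248.3° = -0.06158, so δ = -3.530°.
cos h₀ = −tan(+50.9°) tan(-3.530°) = 0.0759, h₀ = 1.4948 rad.
Bracket: h₀ sin ϕ sin δ + cos ϕ cos δ sin h₀ = 1.4948×0.77605×-0.06158 + 0.63068×0.99810×0.99711 = -0.071435 + 0.627663 = 0.556228.
Q̄ = (S_0/π) × [bracket] = (1074/π) × 0.556228 = 190.15 W/m².
Ratio Q̄_A / Q̄_B = 199.77 / 190.15 = 1.051.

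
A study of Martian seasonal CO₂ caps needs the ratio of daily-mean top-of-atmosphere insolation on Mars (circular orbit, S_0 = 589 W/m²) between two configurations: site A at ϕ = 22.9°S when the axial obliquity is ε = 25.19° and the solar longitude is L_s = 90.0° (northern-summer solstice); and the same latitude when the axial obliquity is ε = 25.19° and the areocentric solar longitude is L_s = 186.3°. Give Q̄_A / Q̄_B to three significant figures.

Q̄_A / Q̄_B ≈ 0.622

— Configuration A (ϕ=-22.9°):
Solar declination: sin δ = sin ε · sin L_s = sin 25.19° × sin 90.0° = 0.42562, so δ = +25.190°.
cos h₀ = −tan(-22.9°) tan(+25.190°) = 0.1987, h₀ = 1.3708 rad.
Bracket: h₀ sin ϕ sin δ + cos ϕ cos δ sin h₀ = 1.3708×-0.38912×0.42562 + 0.92119×0.90490×0.98006 = -0.227028 + 0.816963 = 0.589935.
Q̄ = (S_0/π) × [bracket] = (589/π) × 0.589935 = 110.60 W/m².
— Configuration B (ϕ=-22.9°):
sin δ = sin 25.19° × sin 186.3° = -0.04671, so δ = -2.677°.
cos h₀ = −tan(-22.9°) tan(-2.677°) = -0.0198, h₀ = 1.5905 rad.
Bracket: h₀ sin ϕ sin δ + cos ϕ cos δ sin h₀ = 1.5905×-0.38912×-0.04671 + 0.92119×0.99891×0.99980 = 0.028909 + 0.920002 = 0.948911.
Q̄ = (S_0/π) × [bracket] = (589/π) × 0.948911 = 177.91 W/m².
Ratio Q̄_A / Q̄_B = 110.60 / 177.91 = 0.6217.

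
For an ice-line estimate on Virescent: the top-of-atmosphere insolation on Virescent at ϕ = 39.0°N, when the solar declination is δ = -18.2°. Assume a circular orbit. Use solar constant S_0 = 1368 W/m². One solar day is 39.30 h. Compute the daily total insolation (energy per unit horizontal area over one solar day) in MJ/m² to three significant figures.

28.1 MJ/m²

cos h₀ = −tan(+39.0°) tan(-18.200°) = 0.2662, h₀ = 1.3013 rad.
Bracket: h₀ sin ϕ sin δ + cos ϕ cos δ sin h₀ = 1.3013×0.62932×-0.31233 + 0.77715×0.94997×0.96391 = -0.255778 + 0.711625 = 0.455847.
Q̄ = (S_0/π) × [bracket] = (1368/π) × 0.455847 = 198.50 W/m².
Daily total = Q̄ × 39.30 h × 3600 s/h = 198.50 × 39.30 × 3600 / 10⁶ = 28.08 MJ/m².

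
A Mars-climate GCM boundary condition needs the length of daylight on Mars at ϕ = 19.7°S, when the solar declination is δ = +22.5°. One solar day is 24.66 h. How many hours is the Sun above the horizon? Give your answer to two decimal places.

cos h₀ = −tan ϕ · tan δ = −tan(-19.7°) × tan(+22.500°) = 0.1483, so h₀ = 1.4219 rad = 81.47°.
Daylight = 2h₀/(2π) × 24.66 h = (1.4219/π) × 24.66 = 11.16 h.

11.16 h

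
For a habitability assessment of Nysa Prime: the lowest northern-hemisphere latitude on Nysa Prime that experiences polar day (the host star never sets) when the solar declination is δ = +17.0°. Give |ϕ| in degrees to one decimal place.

|ϕ| = 73.0°

Polar day requires cos h₀ = −tan ϕ tan δ ≤ −1, i.e. tan ϕ tan δ ≥ 1.
The boundary is |tan ϕ| · |tan δ| = 1, so |ϕ| = 90° − |δ| = 90° − 17.0° = 73.0° in the northern hemisphere.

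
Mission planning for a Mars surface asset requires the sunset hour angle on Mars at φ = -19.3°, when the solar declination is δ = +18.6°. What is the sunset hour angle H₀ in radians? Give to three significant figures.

cos H₀ = −tan φ · tan δ = −tan(-19.3°) × tan(+18.600°) = 0.1179, so H₀ = 1.4527 rad = 83.23°.

H₀ = 1.45 rad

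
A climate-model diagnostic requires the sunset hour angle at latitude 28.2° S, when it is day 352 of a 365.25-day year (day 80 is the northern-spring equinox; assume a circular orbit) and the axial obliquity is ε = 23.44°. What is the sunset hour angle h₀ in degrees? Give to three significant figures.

Solar longitude: L_s = 360° × (352 − 80)/365.25 = 268.090°.
sin δ = sin 23.44° × sin 268.090° = -0.39757, so δ = -23.426°.
cos h₀ = −tan ϕ · tan δ = −tan(-28.2°) × tan(-23.426°) = -0.2323, so h₀ = 1.8053 rad = 103.43°.

h₀ = 103°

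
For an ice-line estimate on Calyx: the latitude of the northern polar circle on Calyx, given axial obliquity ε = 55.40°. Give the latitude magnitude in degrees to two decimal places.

34.60°

The polar circle is the lowest latitude that experiences at least one full rotation of continuous daylight at the northern-summer solstice; it lies at |φ| = 90° − ε = 90° − 55.40° = 34.60°.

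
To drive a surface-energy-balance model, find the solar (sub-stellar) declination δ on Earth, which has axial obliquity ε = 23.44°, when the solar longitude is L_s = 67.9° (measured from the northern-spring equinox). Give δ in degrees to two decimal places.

sin δ = sin ε · sin L_s = sin 23.44° × sin 67.9° = 0.368562.
δ = arcsin(0.368562) = +21.63°.

δ = +21.63°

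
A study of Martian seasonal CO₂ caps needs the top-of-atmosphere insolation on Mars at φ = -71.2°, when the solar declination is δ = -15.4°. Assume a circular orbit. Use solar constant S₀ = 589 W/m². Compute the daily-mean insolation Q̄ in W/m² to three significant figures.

cos H₀ = −tan(-71.2°) tan(-15.400°) = -0.8091, H₀ = 2.5134 rad.
Bracket: H₀ sin φ sin δ + cos φ cos δ sin H₀ = 2.5134×-0.94665×-0.26556 + 0.32227×0.96410×0.58765 = 0.631850 + 0.182583 = 0.814433.
Q̄ = (S₀/π) × [bracket] = (589/π) × 0.814433 = 152.7 W/m².

Q̄ ≈ 153 W/m²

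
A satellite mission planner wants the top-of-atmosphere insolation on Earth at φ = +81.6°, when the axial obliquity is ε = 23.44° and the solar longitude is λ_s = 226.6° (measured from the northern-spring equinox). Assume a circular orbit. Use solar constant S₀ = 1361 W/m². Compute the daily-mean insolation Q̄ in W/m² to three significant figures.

Solar declination: sin δ = sin ε · sin λ_s = sin 23.44° × sin 226.6° = -0.28902, so δ = -16.799°.
cos H₀ = −tan(+81.6°) tan(-16.799°) = 2.0445 ≥ 1 ⇒ polar night, H₀ = 0 and Q̄ = 0.

Q̄ ≈ 0.00 W/m²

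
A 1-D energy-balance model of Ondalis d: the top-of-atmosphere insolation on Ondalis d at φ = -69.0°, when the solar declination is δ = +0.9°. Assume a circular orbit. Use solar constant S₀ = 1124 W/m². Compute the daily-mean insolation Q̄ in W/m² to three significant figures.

cos H₀ = −tan(-69.0°) tan(+0.900°) = 0.0409, H₀ = 1.5299 rad.
Bracket: H₀ sin φ sin δ + cos φ cos δ sin H₀ = 1.5299×-0.93358×0.01571 + 0.35837×0.99988×0.99916 = -0.022438 + 0.358026 = 0.335588.
Q̄ = (S₀/π) × [bracket] = (1124/π) × 0.335588 = 120.1 W/m².

Q̄ ≈ 120 W/m²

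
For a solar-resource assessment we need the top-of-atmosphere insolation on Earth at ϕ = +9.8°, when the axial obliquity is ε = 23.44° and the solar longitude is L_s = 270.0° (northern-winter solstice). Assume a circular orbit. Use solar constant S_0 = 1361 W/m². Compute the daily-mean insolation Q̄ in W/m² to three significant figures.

Q̄ ≈ 347 W/m²

Solar declination: sin δ = sin ε · sin L_s = sin 23.44° × sin 270.0° = -0.39779, so δ = -23.440°.
cos h₀ = −tan(+9.8°) tan(-23.440°) = 0.0749, h₀ = 1.4958 rad.
Bracket: h₀ sin ϕ sin δ + cos ϕ cos δ sin h₀ = 1.4958×0.17021×-0.39779 + 0.98541×0.91748×0.99719 = -0.101277 + 0.901553 = 0.800276.
Q̄ = (S_0/π) × [bracket] = (1361/π) × 0.800276 = 346.7 W/m².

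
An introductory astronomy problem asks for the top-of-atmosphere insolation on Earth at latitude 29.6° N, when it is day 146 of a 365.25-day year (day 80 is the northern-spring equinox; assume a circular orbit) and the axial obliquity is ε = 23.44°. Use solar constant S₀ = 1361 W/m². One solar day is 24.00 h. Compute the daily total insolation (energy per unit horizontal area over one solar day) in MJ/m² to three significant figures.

Solar longitude: λ_s = 360° × (146 − 80)/365.25 = 65.051°.
sin δ = sin 23.44° × sin 65.051° = 0.36067, so δ = +21.141°.
cos H₀ = −tan(+29.6°) tan(+21.141°) = -0.2197, H₀ = 1.7923 rad.
Bracket: H₀ sin φ sin δ + cos φ cos δ sin H₀ = 1.7923×0.49394×0.36067 + 0.86949×0.93269×0.97557 = 0.319297 + 0.791153 = 1.110450.
Q̄ = (S₀/π) × [bracket] = (1361/π) × 1.110450 = 481.07 W/m².
Daily total = Q̄ × 24.00 h × 3600 s/h = 481.07 × 24.00 × 3600 / 10⁶ = 41.56 MJ/m².

41.6 MJ/m²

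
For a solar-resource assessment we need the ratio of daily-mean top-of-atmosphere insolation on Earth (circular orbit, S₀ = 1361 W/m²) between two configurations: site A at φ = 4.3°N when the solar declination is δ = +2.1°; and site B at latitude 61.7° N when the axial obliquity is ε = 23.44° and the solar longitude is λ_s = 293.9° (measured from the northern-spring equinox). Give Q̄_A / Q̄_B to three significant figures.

Q̄_A / Q̄_B ≈ 16.4

— Configuration A (φ=+4.3°):
cos H₀ = −tan(+4.3°) tan(+2.100°) = -0.0028, H₀ = 1.5736 rad.
Bracket: H₀ sin φ sin δ + cos φ cos δ sin H₀ = 1.5736×0.07498×0.03664 + 0.99719×0.99933×1.00000 = 0.004323 + 0.996522 = 1.000845.
Q̄ = (S₀/π) × [bracket] = (1361/π) × 1.000845 = 433.59 W/m².
— Configuration B (φ=+61.7°):
Solar declination: sin δ = sin ε · sin λ_s = sin 23.44° × sin 293.9° = -0.36368, so δ = -21.326°.
cos H₀ = −tan(+61.7°) tan(-21.326°) = 0.7251, H₀ = 0.7597 rad.
Bracket: H₀ sin φ sin δ + cos φ cos δ sin H₀ = 0.7597×0.88048×-0.36368 + 0.47409×0.93152×0.68867 = -0.243266 + 0.304133 = 0.060867.
Q̄ = (S₀/π) × [bracket] = (1361/π) × 0.060867 = 26.369 W/m².
Ratio Q̄_A / Q̄_B = 433.59 / 26.369 = 16.44.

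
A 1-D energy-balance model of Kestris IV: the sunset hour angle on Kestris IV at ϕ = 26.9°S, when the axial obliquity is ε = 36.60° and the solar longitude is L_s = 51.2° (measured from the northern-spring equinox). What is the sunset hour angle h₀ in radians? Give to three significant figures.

Solar declination: sin δ = sin ε · sin L_s = sin 36.60° × sin 51.2° = 0.46466, so δ = +27.688°.
cos h₀ = −tan ϕ · tan δ = −tan(-26.9°) × tan(+27.688°) = 0.2662, so h₀ = 1.3013 rad = 74.56°.

h₀ = 1.30 rad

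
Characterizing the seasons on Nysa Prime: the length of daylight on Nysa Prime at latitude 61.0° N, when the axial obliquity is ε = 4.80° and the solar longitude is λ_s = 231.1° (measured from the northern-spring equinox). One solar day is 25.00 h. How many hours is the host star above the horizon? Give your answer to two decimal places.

11.56 h

Solar declination: sin δ = sin ε · sin λ_s = sin 4.80° × sin 231.1° = -0.06512, so δ = -3.734°.
cos H₀ = −tan φ · tan δ = −tan(+61.0°) × tan(-3.734°) = 0.1177, so H₀ = 1.4528 rad = 83.24°.
Daylight = 2H₀/(2π) × 25.00 h = (1.4528/π) × 25.00 = 11.56 h.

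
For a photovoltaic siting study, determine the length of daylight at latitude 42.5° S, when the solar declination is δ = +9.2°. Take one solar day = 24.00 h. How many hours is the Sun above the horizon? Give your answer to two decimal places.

10.86 h

cos H₀ = −tan φ · tan δ = −tan(-42.5°) × tan(+9.200°) = 0.1484, so H₀ = 1.4218 rad = 81.47°.
Daylight = 2H₀/(2π) × 24.00 h = (1.4218/π) × 24.00 = 10.86 h.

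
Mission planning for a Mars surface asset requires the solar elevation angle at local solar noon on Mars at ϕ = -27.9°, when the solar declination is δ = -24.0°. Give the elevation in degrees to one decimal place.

At local noon the hour angle is zero, so the zenith angle equals |ϕ − δ| = |-27.9° − (-24.000°)| = 3.900°.
Elevation = 90° − 3.900° = 86.1°.

86.1°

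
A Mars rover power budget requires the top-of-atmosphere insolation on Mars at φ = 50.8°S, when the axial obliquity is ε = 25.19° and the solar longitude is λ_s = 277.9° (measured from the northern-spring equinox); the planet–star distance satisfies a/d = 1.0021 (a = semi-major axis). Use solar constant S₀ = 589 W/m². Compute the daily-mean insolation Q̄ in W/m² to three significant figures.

Solar declination: sin δ = sin ε · sin λ_s = sin 25.19° × sin 277.9° = -0.42158, so δ = -24.935°.
cos H₀ = −tan(-50.8°) tan(-24.935°) = -0.5700, H₀ = 2.1774 rad.
Bracket: H₀ sin φ sin δ + cos φ cos δ sin H₀ = 2.1774×-0.77494×-0.42158 + 0.63203×0.90679×0.82161 = 0.711355 + 0.470880 = 1.182235.
Inverse-square distance factor (a/d)² = 1.0021² = 1.004204.
Q̄ = (S₀/π) × 1.004204 × [bracket] = (589/π) × 1.004204 × 1.182235 = 222.6 W/m².

Q̄ ≈ 223 W/m²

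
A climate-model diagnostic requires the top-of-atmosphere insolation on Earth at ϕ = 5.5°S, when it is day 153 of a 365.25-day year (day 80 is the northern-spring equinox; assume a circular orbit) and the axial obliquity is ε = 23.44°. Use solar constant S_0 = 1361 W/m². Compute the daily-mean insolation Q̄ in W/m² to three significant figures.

Q̄ ≈ 375 W/m²

Solar longitude: L_s = 360° × (153 − 80)/365.25 = 71.951°.
sin δ = sin 23.44° × sin 71.951° = 0.37821, so δ = +22.223°.
cos h₀ = −tan(-5.5°) tan(+22.223°) = 0.0393, h₀ = 1.5314 rad.
Bracket: h₀ sin ϕ sin δ + cos ϕ cos δ sin h₀ = 1.5314×-0.09585×0.37821 + 0.99540×0.92572×0.99923 = -0.055515 + 0.920752 = 0.865237.
Q̄ = (S_0/π) × [bracket] = (1361/π) × 0.865237 = 374.8 W/m².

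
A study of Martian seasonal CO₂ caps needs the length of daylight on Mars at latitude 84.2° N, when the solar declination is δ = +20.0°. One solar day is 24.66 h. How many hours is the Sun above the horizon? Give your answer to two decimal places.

Sunrise equation: cos H₀ = −tan φ · tan δ = -3.5832 ≤ −1, so the Sun never sets (polar day) and H₀ = π.
Daylight = 2H₀/(2π) × 24.66 h = (3.1416/π) × 24.66 = 24.66 h.

24.66 h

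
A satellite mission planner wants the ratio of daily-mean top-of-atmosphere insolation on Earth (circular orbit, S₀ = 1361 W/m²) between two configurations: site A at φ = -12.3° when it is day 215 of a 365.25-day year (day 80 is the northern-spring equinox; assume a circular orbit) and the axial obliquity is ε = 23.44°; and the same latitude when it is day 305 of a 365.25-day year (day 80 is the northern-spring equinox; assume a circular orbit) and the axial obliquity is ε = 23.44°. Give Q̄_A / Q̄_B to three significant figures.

Q̄_A / Q̄_B ≈ 0.813

— Configuration A (φ=-12.3°):
Solar longitude: λ_s = 360° × (215 − 80)/365.25 = 133.060°.
sin δ = sin 23.44° × sin 133.060° = 0.29064, so δ = +16.896°.
cos H₀ = −tan(-12.3°) tan(+16.896°) = 0.0662, H₀ = 1.5045 rad.
Bracket: H₀ sin φ sin δ + cos φ cos δ sin H₀ = 1.5045×-0.21303×0.29064 + 0.97705×0.95683×0.99780 = -0.093151 + 0.932814 = 0.839663.
Q̄ = (S₀/π) × [bracket] = (1361/π) × 0.839663 = 363.76 W/m².
— Configuration B (φ=-12.3°):
Solar longitude: λ_s = 360° × (305 − 80)/365.25 = 221.766°.
sin δ = sin 23.44° × sin 221.766° = -0.26496, so δ = -15.365°.
cos H₀ = −tan(-12.3°) tan(-15.365°) = -0.0599, H₀ = 1.6307 rad.
Bracket: H₀ sin φ sin δ + cos φ cos δ sin H₀ = 1.6307×-0.21303×-0.26496 + 0.97705×0.96426×0.99820 = 0.092044 + 0.940434 = 1.032478.
Q̄ = (S₀/π) × [bracket] = (1361/π) × 1.032478 = 447.29 W/m².
Ratio Q̄_A / Q̄_B = 363.76 / 447.29 = 0.8133.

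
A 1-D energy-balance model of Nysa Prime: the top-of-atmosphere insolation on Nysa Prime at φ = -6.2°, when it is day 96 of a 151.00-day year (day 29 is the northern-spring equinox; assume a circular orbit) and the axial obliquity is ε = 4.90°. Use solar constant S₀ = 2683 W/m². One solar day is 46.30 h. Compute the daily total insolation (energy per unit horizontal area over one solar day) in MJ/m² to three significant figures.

Solar longitude: λ_s = 360° × (96 − 29)/151.00 = 159.735°.
sin δ = sin 4.90° × sin 159.735° = 0.02959, so δ = +1.695°.
cos H₀ = −tan(-6.2°) tan(+1.695°) = 0.0032, H₀ = 1.5676 rad.
Bracket: H₀ sin φ sin δ + cos φ cos δ sin H₀ = 1.5676×-0.10800×0.02959 + 0.99415×0.99956×0.99999 = -0.005010 + 0.993703 = 0.988693.
Q̄ = (S₀/π) × [bracket] = (2683/π) × 0.988693 = 844.37 W/m².
Daily total = Q̄ × 46.30 h × 3600 s/h = 844.37 × 46.30 × 3600 / 10⁶ = 140.7 MJ/m².

141 MJ/m²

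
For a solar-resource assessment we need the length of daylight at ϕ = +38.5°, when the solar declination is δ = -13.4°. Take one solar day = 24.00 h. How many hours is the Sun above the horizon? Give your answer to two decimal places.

10.54 h

cos h₀ = −tan ϕ · tan δ = −tan(+38.5°) × tan(-13.400°) = 0.1895, so h₀ = 1.3801 rad = 79.08°.
Daylight = 2h₀/(2π) × 24.00 h = (1.3801/π) × 24.00 = 10.54 h.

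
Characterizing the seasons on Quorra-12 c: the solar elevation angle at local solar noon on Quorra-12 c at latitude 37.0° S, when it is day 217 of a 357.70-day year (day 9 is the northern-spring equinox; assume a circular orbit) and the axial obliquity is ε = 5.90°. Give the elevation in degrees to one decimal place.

55.9°

Solar longitude: λ_s = 360° × (217 − 9)/357.70 = 209.337°.
sin δ = sin 5.90° × sin 209.337° = -0.05036, so δ = -2.887°.
At local noon the hour angle is zero, so the zenith angle equals |φ − δ| = |-37.0° − (-2.887°)| = 34.113°.
Elevation = 90° − 34.113° = 55.9°.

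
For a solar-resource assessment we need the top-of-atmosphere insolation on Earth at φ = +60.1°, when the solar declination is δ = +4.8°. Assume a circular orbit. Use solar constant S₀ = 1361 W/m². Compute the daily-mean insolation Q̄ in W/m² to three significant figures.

cos H₀ = −tan(+60.1°) tan(+4.800°) = -0.1460, H₀ = 1.7174 rad.
Bracket: H₀ sin φ sin δ + cos φ cos δ sin H₀ = 1.7174×0.86690×0.08368 + 0.49849×0.99649×0.98928 = 0.124584 + 0.491415 = 0.615999.
Q̄ = (S₀/π) × [bracket] = (1361/π) × 0.615999 = 266.9 W/m².

Q̄ ≈ 267 W/m²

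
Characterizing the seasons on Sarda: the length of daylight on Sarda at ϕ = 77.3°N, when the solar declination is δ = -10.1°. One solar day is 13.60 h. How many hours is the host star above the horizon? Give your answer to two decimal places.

2.85 h

cos h₀ = −tan ϕ · tan δ = −tan(+77.3°) × tan(-10.100°) = 0.7904, so h₀ = 0.6593 rad = 37.78°.
Daylight = 2h₀/(2π) × 13.60 h = (0.6593/π) × 13.60 = 2.85 h.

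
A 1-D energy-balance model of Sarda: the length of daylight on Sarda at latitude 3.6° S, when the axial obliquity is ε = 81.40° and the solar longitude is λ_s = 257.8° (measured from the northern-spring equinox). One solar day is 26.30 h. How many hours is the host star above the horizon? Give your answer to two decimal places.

15.15 h

Solar declination: sin δ = sin ε · sin λ_s = sin 81.40° × sin 257.8° = -0.96643, so δ = -75.111°.
cos H₀ = −tan φ · tan δ = −tan(-3.6°) × tan(-75.111°) = -0.2366, so H₀ = 1.8097 rad = 103.69°.
Daylight = 2H₀/(2π) × 26.30 h = (1.8097/π) × 26.30 = 15.15 h.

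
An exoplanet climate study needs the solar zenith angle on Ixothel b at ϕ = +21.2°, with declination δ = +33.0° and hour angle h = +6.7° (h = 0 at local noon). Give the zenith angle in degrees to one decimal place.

cos θ_z = sin ϕ sin δ + cos ϕ cos δ cos h = 0.196955 + 0.776573 = 0.973528.
θ_z = arccos(0.973528) = 13.2°.

θ_z = 13.2°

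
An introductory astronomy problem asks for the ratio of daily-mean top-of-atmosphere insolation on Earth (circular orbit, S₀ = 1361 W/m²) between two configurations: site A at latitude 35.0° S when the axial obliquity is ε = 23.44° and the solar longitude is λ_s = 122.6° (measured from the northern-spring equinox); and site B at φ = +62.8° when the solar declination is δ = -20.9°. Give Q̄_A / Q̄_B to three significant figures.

Q̄_A / Q̄_B ≈ 9.29

— Configuration A (φ=-35.0°):
Solar declination: sin δ = sin ε · sin λ_s = sin 23.44° × sin 122.6° = 0.33512, so δ = +19.580°.
cos H₀ = −tan(-35.0°) tan(+19.580°) = 0.2491, H₀ = 1.3191 rad.
Bracket: H₀ sin φ sin δ + cos φ cos δ sin H₀ = 1.3191×-0.57358×0.33512 + 0.81915×0.94218×0.96849 = -0.253555 + 0.747468 = 0.493913.
Q̄ = (S₀/π) × [bracket] = (1361/π) × 0.493913 = 213.97 W/m².
— Configuration B (φ=+62.8°):
cos H₀ = −tan(+62.8°) tan(-20.900°) = 0.7430, H₀ = 0.7332 rad.
Bracket: H₀ sin φ sin δ + cos φ cos δ sin H₀ = 0.7332×0.88942×-0.35674 + 0.45710×0.93420×0.66926 = -0.232638 + 0.285789 = 0.053151.
Q̄ = (S₀/π) × [bracket] = (1361/π) × 0.053151 = 23.026 W/m².
Ratio Q̄_A / Q̄_B = 213.97 / 23.026 = 9.293.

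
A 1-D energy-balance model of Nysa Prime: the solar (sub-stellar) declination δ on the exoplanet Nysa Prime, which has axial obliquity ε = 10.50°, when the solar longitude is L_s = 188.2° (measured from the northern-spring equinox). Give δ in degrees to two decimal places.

δ = -1.49°

sin δ = sin ε · sin L_s = sin 10.50° × sin 188.2° = -0.025992.
δ = arcsin(-0.025992) = -1.49°.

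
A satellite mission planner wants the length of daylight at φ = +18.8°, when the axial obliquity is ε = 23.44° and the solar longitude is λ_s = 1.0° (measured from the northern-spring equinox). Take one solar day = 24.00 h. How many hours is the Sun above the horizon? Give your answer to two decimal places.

12.02 h

Solar declination: sin δ = sin ε · sin λ_s = sin 23.44° × sin 1.0° = 0.00694, so δ = +0.398°.
cos H₀ = −tan φ · tan δ = −tan(+18.8°) × tan(+0.398°) = -0.0024, so H₀ = 1.5732 rad = 90.14°.
Daylight = 2H₀/(2π) × 24.00 h = (1.5732/π) × 24.00 = 12.02 h.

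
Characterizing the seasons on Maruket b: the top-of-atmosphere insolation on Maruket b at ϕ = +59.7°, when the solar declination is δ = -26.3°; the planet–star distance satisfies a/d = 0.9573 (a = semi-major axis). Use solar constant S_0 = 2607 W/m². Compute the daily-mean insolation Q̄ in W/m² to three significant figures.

Q̄ ≈ 19.8 W/m²

cos h₀ = −tan(+59.7°) tan(-26.300°) = 0.8458, h₀ = 0.5628 rad.
Bracket: h₀ sin ϕ sin δ + cos ϕ cos δ sin h₀ = 0.5628×0.86340×-0.44307 + 0.50453×0.89649×0.53354 = -0.215297 + 0.241323 = 0.026026.
Inverse-square distance factor (a/d)² = 0.9573² = 0.916423.
Q̄ = (S_0/π) × 0.916423 × [bracket] = (2607/π) × 0.916423 × 0.026026 = 19.79 W/m².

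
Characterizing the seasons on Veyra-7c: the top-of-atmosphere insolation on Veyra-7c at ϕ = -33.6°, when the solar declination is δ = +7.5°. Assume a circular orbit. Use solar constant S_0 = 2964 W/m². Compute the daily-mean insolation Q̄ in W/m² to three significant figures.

Q̄ ≈ 675 W/m²

cos h₀ = −tan(-33.6°) tan(+7.500°) = 0.0875, h₀ = 1.4832 rad.
Bracket: h₀ sin ϕ sin δ + cos ϕ cos δ sin h₀ = 1.4832×-0.55339×0.13053 + 0.83292×0.99144×0.99617 = -0.107137 + 0.822627 = 0.715490.
Q̄ = (S_0/π) × [bracket] = (2964/π) × 0.715490 = 675.0 W/m².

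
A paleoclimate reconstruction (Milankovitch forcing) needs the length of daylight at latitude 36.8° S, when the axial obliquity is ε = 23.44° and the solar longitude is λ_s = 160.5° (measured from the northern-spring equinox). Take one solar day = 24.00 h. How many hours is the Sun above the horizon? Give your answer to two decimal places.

Solar declination: sin δ = sin ε · sin λ_s = sin 23.44° × sin 160.5° = 0.13278, so δ = +7.631°.
cos H₀ = −tan φ · tan δ = −tan(-36.8°) × tan(+7.631°) = 0.1002, so H₀ = 1.4704 rad = 84.25°.
Daylight = 2H₀/(2π) × 24.00 h = (1.4704/π) × 24.00 = 11.23 h.

11.23 h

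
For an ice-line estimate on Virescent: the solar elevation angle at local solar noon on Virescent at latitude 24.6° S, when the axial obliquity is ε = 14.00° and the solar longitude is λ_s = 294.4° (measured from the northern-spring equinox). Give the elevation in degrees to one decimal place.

78.1°

Solar declination: sin δ = sin ε · sin λ_s = sin 14.00° × sin 294.4° = -0.22031, so δ = -12.727°.
At local noon the hour angle is zero, so the zenith angle equals |φ − δ| = |-24.6° − (-12.727°)| = 11.873°.
Elevation = 90° − 11.873° = 78.1°.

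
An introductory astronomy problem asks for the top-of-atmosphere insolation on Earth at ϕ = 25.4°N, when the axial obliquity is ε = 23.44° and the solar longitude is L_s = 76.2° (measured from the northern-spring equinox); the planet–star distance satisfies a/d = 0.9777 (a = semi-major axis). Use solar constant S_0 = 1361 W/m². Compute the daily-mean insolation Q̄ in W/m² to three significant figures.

Q̄ ≈ 460 W/m²

Solar declination: sin δ = sin ε · sin L_s = sin 23.44° × sin 76.2° = 0.38631, so δ = +22.725°.
cos h₀ = −tan(+25.4°) tan(+22.725°) = -0.1989, h₀ = 1.7710 rad.
Bracket: h₀ sin ϕ sin δ + cos ϕ cos δ sin h₀ = 1.7710×0.42894×0.38631 + 0.90334×0.92237×0.98003 = 0.293461 + 0.816574 = 1.110035.
Inverse-square distance factor (a/d)² = 0.9777² = 0.955897.
Q̄ = (S_0/π) × 0.955897 × [bracket] = (1361/π) × 0.955897 × 1.110035 = 459.7 W/m².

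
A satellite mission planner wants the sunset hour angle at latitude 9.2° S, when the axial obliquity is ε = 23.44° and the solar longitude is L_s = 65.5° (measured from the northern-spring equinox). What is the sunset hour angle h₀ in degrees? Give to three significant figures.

Solar declination: sin δ = sin ε · sin L_s = sin 23.44° × sin 65.5° = 0.36197, so δ = +21.221°.
cos h₀ = −tan ϕ · tan δ = −tan(-9.2°) × tan(+21.221°) = 0.0629, so h₀ = 1.5079 rad = 86.39°.

h₀ = 86.4°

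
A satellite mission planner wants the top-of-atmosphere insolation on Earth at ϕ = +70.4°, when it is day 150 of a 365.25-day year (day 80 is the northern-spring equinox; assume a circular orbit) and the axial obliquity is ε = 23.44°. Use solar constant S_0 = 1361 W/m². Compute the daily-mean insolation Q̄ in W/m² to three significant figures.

Q̄ ≈ 476 W/m²

Solar longitude: L_s = 360° × (150 − 80)/365.25 = 68.994°.
sin δ = sin 23.44° × sin 68.994° = 0.37135, so δ = +21.799°.
cos h₀ = −tan(+70.4°) tan(+21.799°) = -1.1232 ≤ −1 ⇒ polar day, h₀ = π.
Bracket: h₀ sin ϕ sin δ + cos ϕ cos δ sin h₀ = 3.1416×0.94206×0.37135 + 0.33545×0.92849×0.00000 = 1.099038 + 0.000000 = 1.099038.
Q̄ = (S_0/π) × [bracket] = (1361/π) × 1.099038 = 476.1 W/m².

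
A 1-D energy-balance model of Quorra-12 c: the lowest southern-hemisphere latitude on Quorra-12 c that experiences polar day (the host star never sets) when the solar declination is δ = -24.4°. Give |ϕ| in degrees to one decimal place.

Polar day requires cos h₀ = −tan ϕ tan δ ≤ −1, i.e. tan ϕ tan δ ≥ 1.
The boundary is |tan ϕ| · |tan δ| = 1, so |ϕ| = 90° − |δ| = 90° − 24.4° = 65.6° in the southern hemisphere.

|ϕ| = 65.6°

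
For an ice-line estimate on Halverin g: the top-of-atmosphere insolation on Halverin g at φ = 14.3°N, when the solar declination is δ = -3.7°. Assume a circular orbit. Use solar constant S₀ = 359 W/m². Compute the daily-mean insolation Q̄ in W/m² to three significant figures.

Q̄ ≈ 108 W/m²

cos H₀ = −tan(+14.3°) tan(-3.700°) = 0.0165, H₀ = 1.5543 rad.
Bracket: H₀ sin φ sin δ + cos φ cos δ sin H₀ = 1.5543×0.24700×-0.06453 + 0.96902×0.99792×0.99986 = -0.024774 + 0.966869 = 0.942095.
Q̄ = (S₀/π) × [bracket] = (359/π) × 0.942095 = 107.7 W/m².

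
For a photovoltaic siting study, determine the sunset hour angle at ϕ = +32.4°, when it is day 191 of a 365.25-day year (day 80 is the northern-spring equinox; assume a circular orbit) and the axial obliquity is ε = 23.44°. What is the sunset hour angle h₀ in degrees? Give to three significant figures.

Solar longitude: L_s = 360° × (191 − 80)/365.25 = 109.405°.
sin δ = sin 23.44° × sin 109.405° = 0.37519, so δ = +22.036°.
cos h₀ = −tan ϕ · tan δ = −tan(+32.4°) × tan(+22.036°) = -0.2569, so h₀ = 1.8306 rad = 104.88°.

h₀ = 105°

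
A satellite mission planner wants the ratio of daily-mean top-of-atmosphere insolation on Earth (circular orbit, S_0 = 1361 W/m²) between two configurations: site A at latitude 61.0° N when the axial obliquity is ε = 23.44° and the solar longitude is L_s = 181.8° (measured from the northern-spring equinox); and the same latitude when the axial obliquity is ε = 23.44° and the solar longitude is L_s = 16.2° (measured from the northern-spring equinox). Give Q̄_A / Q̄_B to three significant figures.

— Configuration A (ϕ=+61.0°):
Solar declination: sin δ = sin ε · sin L_s = sin 23.44° × sin 181.8° = -0.01249, so δ = -0.716°.
cos h₀ = −tan(+61.0°) tan(-0.716°) = 0.0225, h₀ = 1.5483 rad.
Bracket: h₀ sin ϕ sin δ + cos ϕ cos δ sin h₀ = 1.5483×0.87462×-0.01249 + 0.48481×0.99992×0.99975 = -0.016914 + 0.484650 = 0.467736.
Q̄ = (S_0/π) × [bracket] = (1361/π) × 0.467736 = 202.63 W/m².
— Configuration B (ϕ=+61.0°):
Solar declination: sin δ = sin ε · sin L_s = sin 23.44° × sin 16.2° = 0.11098, so δ = +6.372°.
cos h₀ = −tan(+61.0°) tan(+6.372°) = -0.2015, h₀ = 1.7736 rad.
Bracket: h₀ sin ϕ sin δ + cos ϕ cos δ sin h₀ = 1.7736×0.87462×0.11098 + 0.48481×0.99382×0.97950 = 0.172155 + 0.471937 = 0.644092.
Q̄ = (S_0/π) × [bracket] = (1361/π) × 0.644092 = 279.03 W/m².
Ratio Q̄_A / Q̄_B = 202.63 / 279.03 = 0.7262.

Q̄_A / Q̄_B ≈ 0.726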